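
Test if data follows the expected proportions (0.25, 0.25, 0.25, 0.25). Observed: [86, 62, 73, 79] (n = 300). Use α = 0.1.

Expected: [75.0, 75.0, 75.0, 75.0]. χ² = 4.133. df = 3, critical = 6.251. Fail to reject H₀.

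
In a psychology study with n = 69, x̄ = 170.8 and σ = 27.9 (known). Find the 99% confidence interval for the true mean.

CI = x̄ ± z*(σ/√n) = 170.8 ± 2.576(27.9/√69) = 170.8 ± 8.65 = (162.15, 179.45)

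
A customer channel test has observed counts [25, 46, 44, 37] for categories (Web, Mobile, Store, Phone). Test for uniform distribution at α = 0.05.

Expected = 38 each. χ² = Σ(O-E)²/E = 7.105. df = 3, critical value = 7.815. Fail to reject H₀.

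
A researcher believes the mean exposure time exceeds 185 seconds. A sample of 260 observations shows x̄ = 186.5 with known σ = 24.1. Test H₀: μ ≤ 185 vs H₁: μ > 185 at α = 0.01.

z = 1.004. Critical value: 2.33. Fail to reject H₀.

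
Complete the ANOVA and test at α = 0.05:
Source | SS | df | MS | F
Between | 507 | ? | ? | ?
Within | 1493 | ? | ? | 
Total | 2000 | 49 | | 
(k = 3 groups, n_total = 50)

df_between = 2, df_within = 47. MS_between = 253.5, MS_within = 31.77. F = 7.98, F_crit ≈ 3.195. Reject H₀.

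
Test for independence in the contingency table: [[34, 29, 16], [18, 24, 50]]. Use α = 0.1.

χ² = 22.049. df = 2, critical = 4.605. Reject H₀. Variables are dependent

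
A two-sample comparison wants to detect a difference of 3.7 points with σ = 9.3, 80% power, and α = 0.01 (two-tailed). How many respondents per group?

n per group = 2(z_α/2 + z_β)²σ²/d² = 2×(2.576 + 0.84)²×9.3²/3.7² = 147.4 → n = 148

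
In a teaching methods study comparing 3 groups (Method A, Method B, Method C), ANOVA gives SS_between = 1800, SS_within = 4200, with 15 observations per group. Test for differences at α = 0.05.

df_between = 2, df_within = 42. F = MS_between/MS_within = 900.0/100.0 = 9.0. F_crit ≈ 3.22. Reject H₀. At least one mean differs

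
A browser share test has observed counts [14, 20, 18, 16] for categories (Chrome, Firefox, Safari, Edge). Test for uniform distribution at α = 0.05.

Expected = 17 each. χ² = Σ(O-E)²/E = 1.176. df = 3, critical value = 7.815. Fail to reject H₀.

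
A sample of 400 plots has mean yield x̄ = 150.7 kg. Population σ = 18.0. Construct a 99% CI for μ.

CI = x̄ ± z*(σ/√n) = 150.7 ± 2.576(18.0/√400) = 150.7 ± 2.32 = (148.38, 153.02)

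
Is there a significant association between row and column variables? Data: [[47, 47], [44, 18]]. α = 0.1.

χ² = 6.758. df = 1, critical = 2.706. Reject H₀. Variables are dependent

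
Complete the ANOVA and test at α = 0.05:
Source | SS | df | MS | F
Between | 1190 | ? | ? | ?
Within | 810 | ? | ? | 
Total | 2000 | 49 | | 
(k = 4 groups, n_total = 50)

df_between = 3, df_within = 46. MS_between = 396.67, MS_within = 17.61. F = 22.527, F_crit ≈ 2.807. Reject H₀.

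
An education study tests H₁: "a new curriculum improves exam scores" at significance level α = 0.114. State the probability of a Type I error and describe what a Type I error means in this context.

P(Type I error) = α = 0.114. A Type I error is rejecting H₀ when H₀ is actually true (false positive) — here, concluding that a new curriculum improves exam scores when in fact this is not the case. Consequence: adopting a curriculum that gives no real benefit — disruption for nothing.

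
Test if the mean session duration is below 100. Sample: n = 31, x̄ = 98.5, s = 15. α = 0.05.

t = (98.5 - 100)/(15/√31) = -0.557, df = 30. Critical t = -1.697. Fail to reject H₀.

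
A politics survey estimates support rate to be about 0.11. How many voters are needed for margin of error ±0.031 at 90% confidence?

n = z²p(1-p)/E² = 1.645²×0.11×0.89/0.031² = 275.7 → n = 276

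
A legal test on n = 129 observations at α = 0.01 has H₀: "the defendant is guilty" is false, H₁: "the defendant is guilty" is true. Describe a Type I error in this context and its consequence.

Type I error: rejecting H₀ when it is true — concluding that the defendant is guilty when in fact it is not. Consequence: convicting an innocent person.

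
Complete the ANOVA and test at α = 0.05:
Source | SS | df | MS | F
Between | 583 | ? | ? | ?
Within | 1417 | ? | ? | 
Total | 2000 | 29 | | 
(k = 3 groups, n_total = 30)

df_between = 2, df_within = 27. MS_between = 291.5, MS_within = 52.48. F = 5.554, F_crit ≈ 3.354. Reject H₀.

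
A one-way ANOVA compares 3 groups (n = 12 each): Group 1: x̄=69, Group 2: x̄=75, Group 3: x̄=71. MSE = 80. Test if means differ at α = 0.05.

Grand mean = 71.67. SS_between = 224.0, MS_between = 112.0. F = 1.4, F_crit ≈ 3.285. Fail to reject H₀.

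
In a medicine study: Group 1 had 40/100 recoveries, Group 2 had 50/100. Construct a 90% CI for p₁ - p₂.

p̂₁ = 0.4, p̂₂ = 0.5. Difference = -0.1. CI = (-0.215, 0.015)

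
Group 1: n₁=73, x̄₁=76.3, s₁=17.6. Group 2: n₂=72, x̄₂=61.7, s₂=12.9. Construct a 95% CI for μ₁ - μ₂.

Difference = 14.6. SE = √(17.6²/73 + 12.9²/72) = 2.56. CI = (9.58, 19.62)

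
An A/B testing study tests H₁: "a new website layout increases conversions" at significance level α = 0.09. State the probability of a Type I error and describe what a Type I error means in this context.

P(Type I error) = α = 0.09. A Type I error is rejecting H₀ when H₀ is actually true (false positive) — here, concluding that a new website layout increases conversions when in fact this is not the case. Consequence: rolling out a layout that doesn't actually help — wasted engineering effort.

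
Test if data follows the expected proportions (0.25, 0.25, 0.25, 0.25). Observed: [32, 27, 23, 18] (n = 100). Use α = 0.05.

Expected: [25.0, 25.0, 25.0, 25.0]. χ² = 4.24. df = 3, critical = 7.815. Fail to reject H₀.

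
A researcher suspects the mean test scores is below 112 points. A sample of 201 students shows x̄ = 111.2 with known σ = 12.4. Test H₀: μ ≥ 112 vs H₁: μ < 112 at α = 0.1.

z = -0.915. Critical value: -1.28. Fail to reject H₀.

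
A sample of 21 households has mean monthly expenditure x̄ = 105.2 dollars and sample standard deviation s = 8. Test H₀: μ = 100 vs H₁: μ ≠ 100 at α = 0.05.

t = (x̄ - μ₀)/(s/√n) = (105.2 - 100)/(8/√21) = 2.979. df = 20, critical t = ±2.086. Reject H₀.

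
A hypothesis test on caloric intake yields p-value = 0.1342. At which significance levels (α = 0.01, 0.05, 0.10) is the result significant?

p = 0.1342. Not significant at any of the given levels.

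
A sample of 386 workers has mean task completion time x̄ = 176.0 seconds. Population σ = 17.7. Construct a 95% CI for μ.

CI = x̄ ± z*(σ/√n) = 176.0 ± 1.96(17.7/√386) = 176.0 ± 1.77 = (174.23, 177.77)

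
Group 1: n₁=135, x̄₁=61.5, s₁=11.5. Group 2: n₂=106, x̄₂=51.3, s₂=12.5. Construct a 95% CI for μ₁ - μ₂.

Difference = 10.2. SE = √(11.5²/135 + 12.5²/106) = 1.566. CI = (7.13, 13.27)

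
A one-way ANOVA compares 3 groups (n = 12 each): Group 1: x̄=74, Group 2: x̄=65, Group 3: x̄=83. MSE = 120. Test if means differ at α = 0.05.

Grand mean = 74.0. SS_between = 1944.0, MS_between = 972.0. F = 8.1, F_crit ≈ 3.285. Reject H₀.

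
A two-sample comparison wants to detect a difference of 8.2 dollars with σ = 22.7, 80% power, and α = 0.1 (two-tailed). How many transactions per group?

n per group = 2(z_α/2 + z_β)²σ²/d² = 2×(1.645 + 0.84)²×22.7²/8.2² = 94.6 → n = 95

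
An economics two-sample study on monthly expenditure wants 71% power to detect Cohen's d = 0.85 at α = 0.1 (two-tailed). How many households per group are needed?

z_{α/2} = 1.645, z_β = Φ⁻¹(0.71) = 0.553. For large effect (d = 0.85): n per group = 2(z_{α/2} + z_β)²/d² = 2(1.645 + 0.553)²/0.85² = 13.4 → 14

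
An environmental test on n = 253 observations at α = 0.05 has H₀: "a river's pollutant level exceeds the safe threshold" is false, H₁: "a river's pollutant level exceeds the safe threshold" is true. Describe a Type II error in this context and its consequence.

Type II error: failing to reject H₀ when it is false — concluding that a river's pollutant level exceeds the safe threshold is not supported when in fact it is. Consequence: allowing unsafe pollution to continue.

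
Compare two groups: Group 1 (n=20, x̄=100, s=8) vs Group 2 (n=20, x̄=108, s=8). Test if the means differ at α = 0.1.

Pooled sp = 8.0. t = -3.162, df = 38. Critical t = ±1.686. Reject H₀.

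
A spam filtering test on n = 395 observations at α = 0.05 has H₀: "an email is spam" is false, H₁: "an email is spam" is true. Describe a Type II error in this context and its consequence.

Type II error: failing to reject H₀ when it is false — concluding that an email is spam is not supported when in fact it is. Consequence: a spam email lands in the inbox.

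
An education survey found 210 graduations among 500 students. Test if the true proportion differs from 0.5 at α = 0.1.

p̂ = 0.42, p₀ = 0.5. z = (p̂ - p₀)/√(p₀(1-p₀)/n) = -3.578. Critical: ±1.645. Reject H₀.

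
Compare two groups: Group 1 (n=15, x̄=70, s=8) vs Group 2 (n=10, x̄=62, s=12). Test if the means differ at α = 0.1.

Pooled sp = 9.76. t = 2.007, df = 23. Critical t = ±1.714. Reject H₀.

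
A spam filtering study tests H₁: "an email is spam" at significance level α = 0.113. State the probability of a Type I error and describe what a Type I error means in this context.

P(Type I error) = α = 0.113. A Type I error is rejecting H₀ when H₀ is actually true (false positive) — here, concluding that an email is spam when in fact this is not the case. Consequence: a legitimate email is sent to the spam folder and the user misses it.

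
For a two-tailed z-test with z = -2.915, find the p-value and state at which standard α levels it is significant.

p = 2·P(Z > |-2.915|) = 2·(1 - Φ(2.915)) ≈ 0.0036. Significant at α = 0.1; Significant at α = 0.05; Significant at α = 0.01.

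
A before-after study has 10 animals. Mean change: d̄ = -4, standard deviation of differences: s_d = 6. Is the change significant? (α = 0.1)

t = d̄/(s_d/√n) = -4/(6/√10) = -2.108. df = 9, critical t = ±1.833. Reject H₀.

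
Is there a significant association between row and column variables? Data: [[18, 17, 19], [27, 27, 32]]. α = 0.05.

χ² = 0.076. df = 2, critical = 5.991. Fail to reject H₀. No evidence of dependence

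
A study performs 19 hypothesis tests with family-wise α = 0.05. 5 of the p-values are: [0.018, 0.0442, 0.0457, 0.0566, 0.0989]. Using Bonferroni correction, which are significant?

Bonferroni α = 0.05/19 = 0.00263. None of the given p-values are significant.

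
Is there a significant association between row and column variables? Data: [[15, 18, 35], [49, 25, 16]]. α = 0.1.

χ² = 23.676. df = 2, critical = 4.605. Reject H₀. Variables are dependent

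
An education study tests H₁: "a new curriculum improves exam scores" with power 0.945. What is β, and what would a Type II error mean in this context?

β = 1 - power = 1 - 0.945 = 0.055. A Type II error is failing to reject H₀ when H₀ is false (false negative) — here, failing to conclude that a new curriculum improves exam scores when in fact it is true. Consequence: keeping the old curriculum when the new one would have helped students.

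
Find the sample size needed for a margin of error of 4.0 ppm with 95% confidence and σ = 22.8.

n = (z*σ/E)² = (1.96×22.8/4.0)² = 124.8 → n = 125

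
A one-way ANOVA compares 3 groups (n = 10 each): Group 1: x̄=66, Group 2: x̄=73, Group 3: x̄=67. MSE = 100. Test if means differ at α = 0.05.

Grand mean = 68.67. SS_between = 286.67, MS_between = 143.33. F = 1.433, F_crit ≈ 3.354. Fail to reject H₀.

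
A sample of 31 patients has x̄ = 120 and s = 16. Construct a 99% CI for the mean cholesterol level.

CI = x̄ ± t*(s/√n) = 120 ± 2.75(16/√31) = (112.1, 127.9)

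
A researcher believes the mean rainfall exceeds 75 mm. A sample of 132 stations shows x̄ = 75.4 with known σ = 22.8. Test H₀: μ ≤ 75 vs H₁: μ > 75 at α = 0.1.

z = 0.202. Critical value: 1.28. Fail to reject H₀.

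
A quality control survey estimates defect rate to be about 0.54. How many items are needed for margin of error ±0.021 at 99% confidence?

n = z²p(1-p)/E² = 2.576²×0.54×0.46/0.021² = 3737.7 → n = 3738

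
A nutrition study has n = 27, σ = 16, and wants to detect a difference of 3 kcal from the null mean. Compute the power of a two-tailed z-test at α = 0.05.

SE = σ/√n = 16/√27 = 3.079. Non-centrality λ = d/SE = 3/3.079 = 0.974. Power ≈ Φ(λ - z_{α/2}) = Φ(0.974 - 1.96) = Φ(-0.986) = 0.162.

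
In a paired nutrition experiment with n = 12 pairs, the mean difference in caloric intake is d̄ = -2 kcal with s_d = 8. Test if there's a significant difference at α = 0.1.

t = d̄/(s_d/√n) = -2/(8/√12) = -0.866. df = 11, critical t = ±1.796. Fail to reject H₀.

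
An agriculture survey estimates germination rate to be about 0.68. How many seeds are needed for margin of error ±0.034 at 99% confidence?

n = z²p(1-p)/E² = 2.576²×0.68×0.32/0.034² = 1249.1 → n = 1250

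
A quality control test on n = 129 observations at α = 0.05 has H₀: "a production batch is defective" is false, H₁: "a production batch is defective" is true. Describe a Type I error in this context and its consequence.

Type I error: rejecting H₀ when it is true — concluding that a production batch is defective when in fact it is not. Consequence: scrapping a good batch — wasted material and cost for no reason.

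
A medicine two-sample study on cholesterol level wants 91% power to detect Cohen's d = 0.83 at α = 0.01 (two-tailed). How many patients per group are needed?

z_{α/2} = 2.576, z_β = Φ⁻¹(0.91) = 1.341. For large effect (d = 0.83): n per group = 2(z_{α/2} + z_β)²/d² = 2(2.576 + 1.341)²/0.83² = 44.5 → 45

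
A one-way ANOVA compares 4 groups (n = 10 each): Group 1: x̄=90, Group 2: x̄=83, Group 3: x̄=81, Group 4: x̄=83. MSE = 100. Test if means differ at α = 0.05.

Grand mean = 84.25. SS_between = 467.5, MS_between = 155.83. F = 1.558, F_crit ≈ 2.866. Fail to reject H₀.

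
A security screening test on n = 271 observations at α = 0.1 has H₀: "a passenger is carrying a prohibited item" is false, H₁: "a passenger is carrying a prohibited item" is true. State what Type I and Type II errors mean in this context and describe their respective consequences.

Type I (false positive): concluding that a passenger is carrying a prohibited item when it is not — detaining an innocent passenger — delay and inconvenience. Type II (false negative): failing to conclude that a passenger is carrying a prohibited item when it is — letting a prohibited item through — security breach. Which is costlier depends on domain priorities and is a judgement call rather than a statistical fact.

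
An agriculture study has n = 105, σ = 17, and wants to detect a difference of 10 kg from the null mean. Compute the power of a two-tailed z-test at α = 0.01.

SE = σ/√n = 17/√105 = 1.659. Non-centrality λ = d/SE = 10/1.659 = 6.028. Power ≈ Φ(λ - z_{α/2}) = Φ(6.028 - 2.576) = Φ(3.452) = 1.0.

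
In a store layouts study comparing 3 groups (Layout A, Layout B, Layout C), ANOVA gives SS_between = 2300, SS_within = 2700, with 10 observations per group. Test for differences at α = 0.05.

df_between = 2, df_within = 27. F = MS_between/MS_within = 1150.0/100.0 = 11.5. F_crit ≈ 3.354. Reject H₀. At least one mean differs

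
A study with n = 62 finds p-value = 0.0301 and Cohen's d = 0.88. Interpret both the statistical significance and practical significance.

Statistically significant (p = 0.0301 < 0.05). Cohen's d = 0.88 indicates a large effect size. Both statistical and practical significance should be considered.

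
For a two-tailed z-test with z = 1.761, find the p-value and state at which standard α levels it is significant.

p = 2·P(Z > |1.761|) = 2·(1 - Φ(1.761)) ≈ 0.0782. Significant at α = 0.1.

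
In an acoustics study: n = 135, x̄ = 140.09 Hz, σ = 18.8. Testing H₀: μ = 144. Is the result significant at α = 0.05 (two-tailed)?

z = (140.09 - 144)/(18.8/√135) = -2.416. Since |z| > 1.96, significant at α = 0.05.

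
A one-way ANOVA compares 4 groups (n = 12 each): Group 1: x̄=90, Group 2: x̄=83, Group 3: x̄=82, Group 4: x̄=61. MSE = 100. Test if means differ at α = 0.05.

Grand mean = 79.0. SS_between = 5640.0, MS_between = 1880.0. F = 18.8, F_crit ≈ 2.816. Reject H₀.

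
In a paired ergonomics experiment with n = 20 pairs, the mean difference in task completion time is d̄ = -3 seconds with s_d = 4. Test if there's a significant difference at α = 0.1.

t = d̄/(s_d/√n) = -3/(4/√20) = -3.354. df = 19, critical t = ±1.729. Reject H₀.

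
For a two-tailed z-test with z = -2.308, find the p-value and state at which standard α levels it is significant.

p = 2·P(Z > |-2.308|) = 2·(1 - Φ(2.308)) ≈ 0.021. Significant at α = 0.1; Significant at α = 0.05.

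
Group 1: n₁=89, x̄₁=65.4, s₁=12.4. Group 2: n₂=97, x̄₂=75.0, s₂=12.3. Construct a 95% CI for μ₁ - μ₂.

Difference = -9.6. SE = √(12.4²/89 + 12.3²/97) = 1.813. CI = (-13.15, -6.05)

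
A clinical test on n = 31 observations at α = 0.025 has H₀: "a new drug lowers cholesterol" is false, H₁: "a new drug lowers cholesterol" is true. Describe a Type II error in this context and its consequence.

Type II error: failing to reject H₀ when it is false — concluding that a new drug lowers cholesterol is not supported when in fact it is. Consequence: shelving an effective drug — patients miss out on a treatment that would have helped.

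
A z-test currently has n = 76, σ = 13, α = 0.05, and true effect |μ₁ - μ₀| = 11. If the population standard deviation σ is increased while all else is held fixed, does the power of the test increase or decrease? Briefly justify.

Power decreases: a larger σ inflates the standard error σ/√n, pulling the sampling distribution under H₁ back toward the critical value.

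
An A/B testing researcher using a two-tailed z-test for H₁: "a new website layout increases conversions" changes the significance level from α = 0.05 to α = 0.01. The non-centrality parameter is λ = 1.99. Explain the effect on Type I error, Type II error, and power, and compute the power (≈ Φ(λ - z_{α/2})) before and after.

Decreasing α from 0.05 to 0.01:
• Type I error rate decreases (α is the Type I rate by definition).
• Critical value moves from z_{α/2} = 1.96 to 2.576, so power = Φ(λ - z_{α/2}) goes from Φ(1.99 - 1.96) = 0.512 to Φ(1.99 - 2.576) = 0.279.
• Type II error rate β = 1 - power therefore increases (0.488 → 0.721).
Appropriate when false positives are costly — here, rolling out a layout that doesn't actually help — wasted engineering effort.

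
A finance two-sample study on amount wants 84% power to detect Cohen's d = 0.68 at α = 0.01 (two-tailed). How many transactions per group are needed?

z_{α/2} = 2.576, z_β = Φ⁻¹(0.84) = 0.994. For medium effect (d = 0.68): n per group = 2(z_{α/2} + z_β)²/d² = 2(2.576 + 0.994)²/0.68² = 55.1 → 56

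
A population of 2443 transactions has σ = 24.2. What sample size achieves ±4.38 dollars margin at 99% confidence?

Without FPC: n₀ = (2.576×24.2/4.38)² = 202.57. With FPC: n = n₀N/(n₀+N-1) = 187.1 → n = 188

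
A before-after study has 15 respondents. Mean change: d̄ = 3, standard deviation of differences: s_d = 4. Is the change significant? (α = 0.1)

t = d̄/(s_d/√n) = 3/(4/√15) = 2.905. df = 14, critical t = ±1.761. Reject H₀.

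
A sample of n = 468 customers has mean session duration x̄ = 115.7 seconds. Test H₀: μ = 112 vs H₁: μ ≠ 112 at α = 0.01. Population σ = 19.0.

z = (x̄ - μ₀)/(σ/√n) = (115.7 - 112)/(19.0/√468) = 4.213. Critical value: ±2.576. Since |4.213| > 2.576, Reject H₀.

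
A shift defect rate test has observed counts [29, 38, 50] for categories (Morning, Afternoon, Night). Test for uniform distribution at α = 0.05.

Expected = 39 each. χ² = Σ(O-E)²/E = 5.692. df = 2, critical value = 5.991. Fail to reject H₀.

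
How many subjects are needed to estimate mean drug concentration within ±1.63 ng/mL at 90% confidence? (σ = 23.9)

n = (z*σ/E)² = (1.645×23.9/1.63)² = 581.8 → n = 582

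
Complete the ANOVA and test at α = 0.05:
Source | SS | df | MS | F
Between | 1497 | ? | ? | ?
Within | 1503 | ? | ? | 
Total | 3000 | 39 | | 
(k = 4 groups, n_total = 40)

df_between = 3, df_within = 36. MS_between = 499.0, MS_within = 41.75. F = 11.952, F_crit ≈ 2.866. Reject H₀.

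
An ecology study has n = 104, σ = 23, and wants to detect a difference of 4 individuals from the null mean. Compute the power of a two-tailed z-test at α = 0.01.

SE = σ/√n = 23/√104 = 2.255. Non-centrality λ = d/SE = 4/2.255 = 1.774. Power ≈ Φ(λ - z_{α/2}) = Φ(1.774 - 2.576) = Φ(-0.802) = 0.211.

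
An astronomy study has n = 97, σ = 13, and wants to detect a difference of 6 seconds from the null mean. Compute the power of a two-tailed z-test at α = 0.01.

SE = σ/√n = 13/√97 = 1.32. Non-centrality λ = d/SE = 6/1.32 = 4.546. Power ≈ Φ(λ - z_{α/2}) = Φ(4.546 - 2.576) = Φ(1.97) = 0.976.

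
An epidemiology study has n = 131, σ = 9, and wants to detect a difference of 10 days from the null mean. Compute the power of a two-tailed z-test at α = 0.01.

SE = σ/√n = 9/√131 = 0.786. Non-centrality λ = d/SE = 10/0.786 = 12.717. Power ≈ Φ(λ - z_{α/2}) = Φ(12.717 - 2.576) = Φ(10.141) = 1.0.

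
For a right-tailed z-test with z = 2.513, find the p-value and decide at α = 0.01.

p = P(Z > 2.513) = 1 - Φ(2.513) ≈ 0.006. Since p < 0.01, reject H₀ (significant) at α = 0.01.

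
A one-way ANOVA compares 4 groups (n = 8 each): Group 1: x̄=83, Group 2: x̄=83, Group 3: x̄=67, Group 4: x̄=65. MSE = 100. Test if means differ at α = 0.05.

Grand mean = 74.5. SS_between = 2328.0, MS_between = 776.0. F = 7.76, F_crit ≈ 2.947. Reject H₀.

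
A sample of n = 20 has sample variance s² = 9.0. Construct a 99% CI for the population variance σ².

df = 19. χ²_{0.005} = 38.582, χ²_{0.995} = 6.844. CI for σ² = ((n-1)s²/χ²_{α/2}, (n-1)s²/χ²_{1-α/2}) = (19·9.0/38.582, 19·9.0/6.844) = (4.43, 24.99)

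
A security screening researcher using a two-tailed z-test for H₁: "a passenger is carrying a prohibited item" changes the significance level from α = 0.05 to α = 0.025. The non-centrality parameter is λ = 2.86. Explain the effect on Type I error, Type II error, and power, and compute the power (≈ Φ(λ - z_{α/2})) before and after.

Decreasing α from 0.05 to 0.025:
• Type I error rate decreases (α is the Type I rate by definition).
• Critical value moves from z_{α/2} = 1.96 to 2.241, so power = Φ(λ - z_{α/2}) goes from Φ(2.86 - 1.96) = 0.816 to Φ(2.86 - 2.241) = 0.732.
• Type II error rate β = 1 - power therefore increases (0.184 → 0.268).
Appropriate when false positives are costly — here, detaining an innocent passenger — delay and inconvenience.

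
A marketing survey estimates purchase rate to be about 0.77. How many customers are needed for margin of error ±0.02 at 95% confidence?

n = z²p(1-p)/E² = 1.96²×0.77×0.23/0.02² = 1700.9 → n = 1701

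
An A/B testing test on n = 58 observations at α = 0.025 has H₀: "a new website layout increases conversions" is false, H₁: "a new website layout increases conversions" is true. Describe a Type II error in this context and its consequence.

Type II error: failing to reject H₀ when it is false — concluding that a new website layout increases conversions is not supported when in fact it is. Consequence: discarding a layout that would have improved conversions — lost revenue.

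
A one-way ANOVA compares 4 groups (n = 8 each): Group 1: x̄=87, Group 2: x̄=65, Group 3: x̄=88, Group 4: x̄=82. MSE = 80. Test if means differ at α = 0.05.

Grand mean = 80.5. SS_between = 2728.0, MS_between = 909.33. F = 11.367, F_crit ≈ 2.947. Reject H₀.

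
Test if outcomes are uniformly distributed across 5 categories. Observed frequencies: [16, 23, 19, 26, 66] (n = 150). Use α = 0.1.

Expected = 30 each. χ² = Σ(O-E)²/E = 55.933. df = 4, critical value = 7.779. Reject H₀.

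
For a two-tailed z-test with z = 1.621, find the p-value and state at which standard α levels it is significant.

p = 2·P(Z > |1.621|) = 2·(1 - Φ(1.621)) ≈ 0.105. Not significant at any standard level.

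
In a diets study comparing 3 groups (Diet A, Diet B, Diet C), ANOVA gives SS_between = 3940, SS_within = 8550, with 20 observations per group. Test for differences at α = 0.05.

df_between = 2, df_within = 57. F = MS_between/MS_within = 1970.0/150.0 = 13.133. F_crit ≈ 3.159. Reject H₀. At least one mean differs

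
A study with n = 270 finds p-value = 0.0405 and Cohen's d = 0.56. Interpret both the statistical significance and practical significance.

Statistically significant (p = 0.0405 < 0.05). Cohen's d = 0.56 indicates a medium effect size. Both statistical and practical significance should be considered.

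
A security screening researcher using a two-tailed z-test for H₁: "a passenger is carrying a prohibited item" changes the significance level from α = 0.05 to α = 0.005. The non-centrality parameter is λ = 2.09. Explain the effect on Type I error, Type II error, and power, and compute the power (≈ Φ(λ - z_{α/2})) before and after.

Decreasing α from 0.05 to 0.005:
• Type I error rate decreases (α is the Type I rate by definition).
• Critical value moves from z_{α/2} = 1.96 to 2.807, so power = Φ(λ - z_{α/2}) goes from Φ(2.09 - 1.96) = 0.552 to Φ(2.09 - 2.807) = 0.237.
• Type II error rate β = 1 - power therefore increases (0.448 → 0.763).
Appropriate when false positives are costly — here, detaining an innocent passenger — delay and inconvenience.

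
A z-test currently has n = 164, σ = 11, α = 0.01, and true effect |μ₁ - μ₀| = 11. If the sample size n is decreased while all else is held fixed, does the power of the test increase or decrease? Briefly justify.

Power decreases: a smaller n inflates the standard error σ/√n, pulling the sampling distribution under H₁ back toward the critical value.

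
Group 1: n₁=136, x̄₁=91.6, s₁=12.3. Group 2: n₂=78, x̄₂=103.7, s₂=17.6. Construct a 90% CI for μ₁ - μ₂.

Difference = -12.1. SE = √(12.3²/136 + 17.6²/78) = 2.255. CI = (-15.81, -8.39)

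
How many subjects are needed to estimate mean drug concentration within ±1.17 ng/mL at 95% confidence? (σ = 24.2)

n = (z*σ/E)² = (1.96×24.2/1.17)² = 1643.5 → n = 1644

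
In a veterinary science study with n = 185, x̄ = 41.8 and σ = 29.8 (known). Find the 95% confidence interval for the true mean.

CI = x̄ ± z*(σ/√n) = 41.8 ± 1.96(29.8/√185) = 41.8 ± 4.29 = (37.51, 46.09)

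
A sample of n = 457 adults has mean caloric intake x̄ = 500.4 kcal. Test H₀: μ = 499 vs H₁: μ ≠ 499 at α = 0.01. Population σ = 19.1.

z = (x̄ - μ₀)/(σ/√n) = (500.4 - 499)/(19.1/√457) = 1.567. Critical value: ±2.576. Since |1.567| ≤ 2.576, Fail to reject H₀.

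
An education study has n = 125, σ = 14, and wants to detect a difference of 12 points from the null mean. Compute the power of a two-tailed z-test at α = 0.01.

SE = σ/√n = 14/√125 = 1.252. Non-centrality λ = d/SE = 12/1.252 = 9.583. Power ≈ Φ(λ - z_{α/2}) = Φ(9.583 - 2.576) = Φ(7.007) = 1.0.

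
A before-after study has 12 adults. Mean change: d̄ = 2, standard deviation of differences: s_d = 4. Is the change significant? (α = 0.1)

t = d̄/(s_d/√n) = 2/(4/√12) = 1.732. df = 11, critical t = ±1.796. Fail to reject H₀.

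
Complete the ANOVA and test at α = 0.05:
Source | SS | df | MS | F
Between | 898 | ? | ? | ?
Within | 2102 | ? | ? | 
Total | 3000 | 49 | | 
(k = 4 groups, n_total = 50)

df_between = 3, df_within = 46. MS_between = 299.33, MS_within = 45.7. F = 6.551, F_crit ≈ 2.807. Reject H₀.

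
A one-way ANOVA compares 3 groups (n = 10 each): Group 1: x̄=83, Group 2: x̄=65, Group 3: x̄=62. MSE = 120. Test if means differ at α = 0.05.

Grand mean = 70.0. SS_between = 2580.0, MS_between = 1290.0. F = 10.75, F_crit ≈ 3.354. Reject H₀.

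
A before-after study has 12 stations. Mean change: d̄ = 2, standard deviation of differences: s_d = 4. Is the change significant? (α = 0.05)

t = d̄/(s_d/√n) = 2/(4/√12) = 1.732. df = 11, critical t = ±2.201. Fail to reject H₀.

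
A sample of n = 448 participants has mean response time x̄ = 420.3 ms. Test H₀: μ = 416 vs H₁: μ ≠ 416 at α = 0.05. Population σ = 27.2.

z = (x̄ - μ₀)/(σ/√n) = (420.3 - 416)/(27.2/√448) = 3.346. Critical value: ±1.96. Since |3.346| > 1.96, Reject H₀.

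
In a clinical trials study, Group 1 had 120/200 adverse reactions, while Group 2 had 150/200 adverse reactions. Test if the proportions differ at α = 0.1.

p̂₁ = 0.6, p̂₂ = 0.75, pooled p̂ = 0.675. z = -3.203. Critical: ±1.645. Reject H₀.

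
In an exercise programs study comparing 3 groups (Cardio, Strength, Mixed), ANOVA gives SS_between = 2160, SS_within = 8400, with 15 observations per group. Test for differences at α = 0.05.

df_between = 2, df_within = 42. F = MS_between/MS_within = 1080.0/200.0 = 5.4. F_crit ≈ 3.22. Reject H₀. At least one mean differs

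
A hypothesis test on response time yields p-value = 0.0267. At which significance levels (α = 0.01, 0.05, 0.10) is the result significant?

p = 0.0267. Significant at: α = 0.05, 0.1.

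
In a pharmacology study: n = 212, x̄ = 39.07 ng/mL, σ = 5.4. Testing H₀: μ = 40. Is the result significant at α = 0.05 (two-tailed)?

z = (39.07 - 40)/(5.4/√212) = -2.508. Since |z| > 1.96, significant at α = 0.05.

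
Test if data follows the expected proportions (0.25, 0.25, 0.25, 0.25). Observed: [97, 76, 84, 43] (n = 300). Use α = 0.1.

Expected: [75.0, 75.0, 75.0, 75.0]. χ² = 21.2. df = 3, critical = 6.251. Reject H₀.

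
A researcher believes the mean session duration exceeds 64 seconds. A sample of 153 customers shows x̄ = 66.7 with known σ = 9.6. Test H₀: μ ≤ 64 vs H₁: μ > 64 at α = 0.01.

z = 3.479. Critical value: 2.33. Reject H₀.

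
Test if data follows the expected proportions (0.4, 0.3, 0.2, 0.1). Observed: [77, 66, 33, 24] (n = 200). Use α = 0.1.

Expected: [80.0, 60.0, 40.0, 20.0]. χ² = 2.738. df = 3, critical = 6.251. Fail to reject H₀.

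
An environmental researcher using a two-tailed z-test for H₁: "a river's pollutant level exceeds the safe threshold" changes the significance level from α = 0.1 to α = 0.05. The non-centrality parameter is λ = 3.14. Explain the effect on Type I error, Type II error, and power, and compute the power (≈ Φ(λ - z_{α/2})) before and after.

Decreasing α from 0.1 to 0.05:
• Type I error rate decreases (α is the Type I rate by definition).
• Critical value moves from z_{α/2} = 1.645 to 1.96, so power = Φ(λ - z_{α/2}) goes from Φ(3.14 - 1.645) = 0.933 to Φ(3.14 - 1.96) = 0.881.
• Type II error rate β = 1 - power therefore increases (0.067 → 0.119).
Appropriate when false positives are costly — here, shutting down a compliant factory unnecessarily.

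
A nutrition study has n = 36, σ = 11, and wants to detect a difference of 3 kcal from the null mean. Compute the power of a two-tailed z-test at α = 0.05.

SE = σ/√n = 11/√36 = 1.833. Non-centrality λ = d/SE = 3/1.833 = 1.636. Power ≈ Φ(λ - z_{α/2}) = Φ(1.636 - 1.96) = Φ(-0.324) = 0.373.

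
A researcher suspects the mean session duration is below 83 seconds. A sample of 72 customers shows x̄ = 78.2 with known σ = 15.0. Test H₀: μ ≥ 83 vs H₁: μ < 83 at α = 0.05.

z = -2.715. Critical value: -1.645. Reject H₀.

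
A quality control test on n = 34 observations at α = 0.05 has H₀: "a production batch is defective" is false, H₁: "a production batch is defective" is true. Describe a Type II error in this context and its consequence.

Type II error: failing to reject H₀ when it is false — concluding that a production batch is defective is not supported when in fact it is. Consequence: shipping a defective batch — faulty products reach customers.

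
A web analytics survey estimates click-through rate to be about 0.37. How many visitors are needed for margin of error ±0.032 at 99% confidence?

n = z²p(1-p)/E² = 2.576²×0.37×0.63/0.032² = 1510.5 → n = 1511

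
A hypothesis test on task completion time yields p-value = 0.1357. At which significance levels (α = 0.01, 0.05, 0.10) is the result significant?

p = 0.1357. Not significant at any of the given levels.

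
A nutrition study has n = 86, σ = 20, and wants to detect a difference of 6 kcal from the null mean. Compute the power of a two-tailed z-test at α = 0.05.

SE = σ/√n = 20/√86 = 2.157. Non-centrality λ = d/SE = 6/2.157 = 2.782. Power ≈ Φ(λ - z_{α/2}) = Φ(2.782 - 1.96) = Φ(0.822) = 0.794.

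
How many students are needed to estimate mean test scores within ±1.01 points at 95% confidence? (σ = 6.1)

n = (z*σ/E)² = (1.96×6.1/1.01)² = 140.1 → n = 141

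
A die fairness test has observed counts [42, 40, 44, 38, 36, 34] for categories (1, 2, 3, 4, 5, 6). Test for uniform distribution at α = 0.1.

Expected = 39 each. χ² = Σ(O-E)²/E = 1.795. df = 5, critical value = 9.236. Fail to reject H₀.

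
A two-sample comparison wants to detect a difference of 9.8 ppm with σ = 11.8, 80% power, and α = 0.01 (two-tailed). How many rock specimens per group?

n per group = 2(z_α/2 + z_β)²σ²/d² = 2×(2.576 + 0.84)²×11.8²/9.8² = 33.8 → n = 34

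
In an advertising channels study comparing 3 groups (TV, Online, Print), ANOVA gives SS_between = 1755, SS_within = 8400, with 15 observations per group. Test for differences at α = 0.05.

df_between = 2, df_within = 42. F = MS_between/MS_within = 877.5/200.0 = 4.388. F_crit ≈ 3.22. Reject H₀. At least one mean differs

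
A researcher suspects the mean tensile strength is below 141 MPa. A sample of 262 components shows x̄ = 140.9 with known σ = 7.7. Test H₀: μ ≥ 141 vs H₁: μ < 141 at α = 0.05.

z = -0.21. Critical value: -1.645. Fail to reject H₀.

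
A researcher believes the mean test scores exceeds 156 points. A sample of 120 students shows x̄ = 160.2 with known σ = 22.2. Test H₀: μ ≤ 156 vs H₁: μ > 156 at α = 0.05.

z = 2.072. Critical value: 1.645. Reject H₀.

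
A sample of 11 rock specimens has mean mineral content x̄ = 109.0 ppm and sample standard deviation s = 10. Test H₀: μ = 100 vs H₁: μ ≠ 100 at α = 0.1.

t = (x̄ - μ₀)/(s/√n) = (109.0 - 100)/(10/√11) = 2.985. df = 10, critical t = ±1.812. Reject H₀.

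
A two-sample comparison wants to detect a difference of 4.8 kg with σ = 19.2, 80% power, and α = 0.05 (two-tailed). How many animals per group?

n per group = 2(z_α/2 + z_β)²σ²/d² = 2×(1.96 + 0.84)²×19.2²/4.8² = 250.9 → n = 251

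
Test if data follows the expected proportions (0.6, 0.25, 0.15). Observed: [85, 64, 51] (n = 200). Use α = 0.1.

Expected: [120.0, 50.0, 30.0]. χ² = 28.828. df = 2, critical = 4.605. Reject H₀.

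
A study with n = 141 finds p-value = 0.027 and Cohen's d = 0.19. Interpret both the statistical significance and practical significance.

Statistically significant (p = 0.027 < 0.05). Cohen's d = 0.19 indicates a very small effect size. Both statistical and practical significance should be considered.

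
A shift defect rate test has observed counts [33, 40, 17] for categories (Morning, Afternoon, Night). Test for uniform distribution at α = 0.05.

Expected = 30 each. χ² = Σ(O-E)²/E = 9.267. df = 2, critical value = 5.991. Reject H₀.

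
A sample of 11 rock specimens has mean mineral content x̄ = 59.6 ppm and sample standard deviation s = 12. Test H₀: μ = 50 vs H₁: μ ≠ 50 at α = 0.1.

t = (x̄ - μ₀)/(s/√n) = (59.6 - 50)/(12/√11) = 2.653. df = 10, critical t = ±1.812. Reject H₀.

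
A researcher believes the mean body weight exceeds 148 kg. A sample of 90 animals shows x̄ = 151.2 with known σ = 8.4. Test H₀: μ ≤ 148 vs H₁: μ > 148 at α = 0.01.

z = 3.614. Critical value: 2.33. Reject H₀.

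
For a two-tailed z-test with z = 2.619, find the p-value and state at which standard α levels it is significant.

p = 2·P(Z > |2.619|) = 2·(1 - Φ(2.619)) ≈ 0.0088. Significant at α = 0.1; Significant at α = 0.05; Significant at α = 0.01.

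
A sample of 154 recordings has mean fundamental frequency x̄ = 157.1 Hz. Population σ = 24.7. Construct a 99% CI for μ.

CI = x̄ ± z*(σ/√n) = 157.1 ± 2.576(24.7/√154) = 157.1 ± 5.13 = (151.97, 162.23)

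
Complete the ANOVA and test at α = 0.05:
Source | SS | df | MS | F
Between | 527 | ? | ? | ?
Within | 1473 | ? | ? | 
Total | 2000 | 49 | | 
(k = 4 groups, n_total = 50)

df_between = 3, df_within = 46. MS_between = 175.67, MS_within = 32.02. F = 5.486, F_crit ≈ 2.807. Reject H₀.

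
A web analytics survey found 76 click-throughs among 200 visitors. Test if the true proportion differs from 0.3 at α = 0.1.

p̂ = 0.38, p₀ = 0.3. z = (p̂ - p₀)/√(p₀(1-p₀)/n) = 2.469. Critical: ±1.645. Reject H₀.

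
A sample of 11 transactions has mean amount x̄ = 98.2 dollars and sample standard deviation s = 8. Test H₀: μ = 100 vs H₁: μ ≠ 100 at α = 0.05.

t = (x̄ - μ₀)/(s/√n) = (98.2 - 100)/(8/√11) = -0.746. df = 10, critical t = ±2.228. Fail to reject H₀.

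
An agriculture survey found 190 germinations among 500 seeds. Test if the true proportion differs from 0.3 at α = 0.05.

p̂ = 0.38, p₀ = 0.3. z = (p̂ - p₀)/√(p₀(1-p₀)/n) = 3.904. Critical: ±1.96. Reject H₀.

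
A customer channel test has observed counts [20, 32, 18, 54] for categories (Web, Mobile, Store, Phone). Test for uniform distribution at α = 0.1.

Expected = 31 each. χ² = Σ(O-E)²/E = 26.452. df = 3, critical value = 6.251. Reject H₀.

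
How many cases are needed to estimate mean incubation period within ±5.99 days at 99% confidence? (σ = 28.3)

n = (z*σ/E)² = (2.576×28.3/5.99)² = 148.1 → n = 149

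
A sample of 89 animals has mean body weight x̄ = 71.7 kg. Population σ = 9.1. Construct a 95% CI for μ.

CI = x̄ ± z*(σ/√n) = 71.7 ± 1.96(9.1/√89) = 71.7 ± 1.89 = (69.81, 73.59)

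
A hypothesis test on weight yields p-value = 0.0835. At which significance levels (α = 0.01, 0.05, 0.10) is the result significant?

p = 0.0835. Significant at: α = 0.1.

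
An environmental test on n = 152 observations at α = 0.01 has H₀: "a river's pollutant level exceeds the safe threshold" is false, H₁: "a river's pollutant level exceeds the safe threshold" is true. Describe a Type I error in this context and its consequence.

Type I error: rejecting H₀ when it is true — concluding that a river's pollutant level exceeds the safe threshold when in fact it is not. Consequence: shutting down a compliant factory unnecessarily.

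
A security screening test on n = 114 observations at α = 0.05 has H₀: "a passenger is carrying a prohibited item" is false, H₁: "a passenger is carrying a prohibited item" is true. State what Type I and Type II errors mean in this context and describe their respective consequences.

Type I (false positive): concluding that a passenger is carrying a prohibited item when it is not — detaining an innocent passenger — delay and inconvenience. Type II (false negative): failing to conclude that a passenger is carrying a prohibited item when it is — letting a prohibited item through — security breach. Which is costlier depends on domain priorities and is a judgement call rather than a statistical fact.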